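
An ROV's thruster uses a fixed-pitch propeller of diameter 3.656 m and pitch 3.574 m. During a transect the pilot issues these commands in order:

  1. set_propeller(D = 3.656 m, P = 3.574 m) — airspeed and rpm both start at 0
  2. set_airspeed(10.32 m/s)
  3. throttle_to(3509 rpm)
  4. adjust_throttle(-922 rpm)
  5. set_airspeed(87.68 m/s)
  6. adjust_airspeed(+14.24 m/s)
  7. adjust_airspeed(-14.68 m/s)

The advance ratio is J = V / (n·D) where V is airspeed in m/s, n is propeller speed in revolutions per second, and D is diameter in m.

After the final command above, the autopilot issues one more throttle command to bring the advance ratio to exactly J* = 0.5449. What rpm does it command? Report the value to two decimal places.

set_propeller: D = 3.656 m, P = 3.574 m (p = P/D = 0.977571); state ← (V=0, rpm=0)
set_airspeed(10.32): V ← 10.32 m/s
throttle_to(3509): rpm ← 3509
adjust_throttle(-922): rpm ← 3509 -922 = 2587
set_airspeed(87.68): V ← 87.68 m/s
adjust_airspeed(+14.24): V ← 87.68 +14.24 = 101.92 m/s
adjust_airspeed(-14.68): V ← 101.92 -14.68 = 87.24 m/s
final state: V = 87.24 m/s, rpm = 2587 → n = rpm/60 = 43.116667 rev/s
target J* = 0.5449; solve J* = V/(n·D) for n: n = V/(J*·D) = 87.24/(0.5449 × 3.656) = 43.791786 rev/s
rpm = 60·n = 2627.507185

rpm = 2627.51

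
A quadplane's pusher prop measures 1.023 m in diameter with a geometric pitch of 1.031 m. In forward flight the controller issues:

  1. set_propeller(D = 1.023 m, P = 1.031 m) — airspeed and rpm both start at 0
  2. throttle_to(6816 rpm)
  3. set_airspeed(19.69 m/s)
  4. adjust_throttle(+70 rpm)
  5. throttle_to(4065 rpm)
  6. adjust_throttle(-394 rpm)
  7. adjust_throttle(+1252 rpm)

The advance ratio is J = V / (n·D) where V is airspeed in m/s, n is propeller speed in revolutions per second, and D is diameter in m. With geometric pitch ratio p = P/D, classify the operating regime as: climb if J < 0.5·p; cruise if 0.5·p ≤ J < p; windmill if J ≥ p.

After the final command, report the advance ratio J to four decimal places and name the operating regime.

set_propeller: D = 1.023 m, P = 1.031 m (p = P/D = 1.007820); state ← (V=0, rpm=0)
throttle_to(6816): rpm ← 6816
set_airspeed(19.69): V ← 19.69 m/s
adjust_throttle(+70): rpm ← 6816 +70 = 6886
throttle_to(4065): rpm ← 4065
adjust_throttle(-394): rpm ← 4065 -394 = 3671
adjust_throttle(+1252): rpm ← 3671 +1252 = 4923
final state: V = 19.69 m/s, rpm = 4923 → n = rpm/60 = 82.050000 rev/s
J = V / (n·D) = 19.69 / (82.050000 × 1.023) = 0.234580
regime bands: climb J<0.5039 | cruise [0.5039, 1.0078) | windmill J≥1.0078
J = 0.2346 → climb

J = 0.2346, regime = climb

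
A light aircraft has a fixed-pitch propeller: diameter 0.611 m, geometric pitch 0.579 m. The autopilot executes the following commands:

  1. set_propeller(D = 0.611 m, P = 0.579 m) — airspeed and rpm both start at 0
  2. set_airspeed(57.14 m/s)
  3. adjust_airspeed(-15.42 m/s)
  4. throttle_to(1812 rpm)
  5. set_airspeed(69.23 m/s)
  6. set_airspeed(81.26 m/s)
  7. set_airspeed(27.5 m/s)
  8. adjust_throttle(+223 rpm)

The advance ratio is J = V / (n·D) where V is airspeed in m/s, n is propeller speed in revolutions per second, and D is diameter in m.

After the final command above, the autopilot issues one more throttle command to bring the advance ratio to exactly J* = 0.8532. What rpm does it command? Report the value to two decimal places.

set_propeller: D = 0.611 m, P = 0.579 m (p = P/D = 0.947627); state ← (V=0, rpm=0)
set_airspeed(57.14): V ← 57.14 m/s
adjust_airspeed(-15.42): V ← 57.14 -15.42 = 41.72 m/s
throttle_to(1812): rpm ← 1812
set_airspeed(69.23): V ← 69.23 m/s
set_airspeed(81.26): V ← 81.26 m/s
set_airspeed(27.5): V ← 27.5 m/s
adjust_throttle(+223): rpm ← 1812 +223 = 2035
final state: V = 27.5 m/s, rpm = 2035 → n = rpm/60 = 33.916667 rev/s
target J* = 0.8532; solve J* = V/(n·D) for n: n = V/(J*·D) = 27.5/(0.8532 × 0.611) = 52.752207 rev/s
rpm = 60·n = 3165.132441

rpm = 3165.13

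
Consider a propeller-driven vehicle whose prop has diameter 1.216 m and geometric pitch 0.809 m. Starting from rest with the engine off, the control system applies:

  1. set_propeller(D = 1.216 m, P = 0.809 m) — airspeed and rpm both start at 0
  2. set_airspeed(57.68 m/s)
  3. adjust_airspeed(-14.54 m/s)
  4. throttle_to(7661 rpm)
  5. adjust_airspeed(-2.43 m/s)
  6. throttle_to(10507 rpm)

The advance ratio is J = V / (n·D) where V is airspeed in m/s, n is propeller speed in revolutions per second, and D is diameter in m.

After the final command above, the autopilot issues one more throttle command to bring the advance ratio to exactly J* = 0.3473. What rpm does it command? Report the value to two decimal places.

rpm = 5783.81

set_propeller: D = 1.216 m, P = 0.809 m (p = P/D = 0.665296); state ← (V=0, rpm=0)
set_airspeed(57.68): V ← 57.68 m/s
adjust_airspeed(-14.54): V ← 57.68 -14.54 = 43.14 m/s
throttle_to(7661): rpm ← 7661
adjust_airspeed(-2.43): V ← 43.14 -2.43 = 40.71 m/s
throttle_to(10507): rpm ← 10507
final state: V = 40.71 m/s, rpm = 10507 → n = rpm/60 = 175.116667 rev/s
target J* = 0.3473; solve J* = V/(n·D) for n: n = V/(J*·D) = 40.71/(0.3473 × 1.216) = 96.396828 rev/s
rpm = 60·n = 5783.809690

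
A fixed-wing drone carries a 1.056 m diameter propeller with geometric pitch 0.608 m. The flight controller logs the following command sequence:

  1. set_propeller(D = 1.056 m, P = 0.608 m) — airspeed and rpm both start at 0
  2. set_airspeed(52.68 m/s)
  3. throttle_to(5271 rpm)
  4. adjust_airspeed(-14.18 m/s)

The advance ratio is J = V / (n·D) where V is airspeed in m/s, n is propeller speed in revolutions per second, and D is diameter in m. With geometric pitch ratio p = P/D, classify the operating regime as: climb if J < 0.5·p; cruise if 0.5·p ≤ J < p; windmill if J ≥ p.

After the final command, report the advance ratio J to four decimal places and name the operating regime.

J = 0.4150, regime = cruise

set_propeller: D = 1.056 m, P = 0.608 m (p = P/D = 0.575758); state ← (V=0, rpm=0)
set_airspeed(52.68): V ← 52.68 m/s
throttle_to(5271): rpm ← 5271
adjust_airspeed(-14.18): V ← 52.68 -14.18 = 38.5 m/s
final state: V = 38.5 m/s, rpm = 5271 → n = rpm/60 = 87.850000 rev/s
J = V / (n·D) = 38.5 / (87.850000 × 1.056) = 0.415007
regime bands: climb J<0.2879 | cruise [0.2879, 0.5758) | windmill J≥0.5758
J = 0.4150 → cruise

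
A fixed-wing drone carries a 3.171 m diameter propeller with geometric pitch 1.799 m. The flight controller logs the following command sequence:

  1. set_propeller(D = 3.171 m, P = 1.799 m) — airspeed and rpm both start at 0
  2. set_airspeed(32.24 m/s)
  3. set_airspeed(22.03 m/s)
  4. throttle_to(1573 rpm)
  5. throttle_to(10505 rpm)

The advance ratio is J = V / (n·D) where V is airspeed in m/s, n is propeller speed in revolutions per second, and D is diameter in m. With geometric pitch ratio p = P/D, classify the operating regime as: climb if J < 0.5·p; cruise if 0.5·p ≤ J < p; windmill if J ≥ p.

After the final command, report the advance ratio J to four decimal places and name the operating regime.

set_propeller: D = 3.171 m, P = 1.799 m (p = P/D = 0.567329); state ← (V=0, rpm=0)
set_airspeed(32.24): V ← 32.24 m/s
set_airspeed(22.03): V ← 22.03 m/s
throttle_to(1573): rpm ← 1573
throttle_to(10505): rpm ← 10505
final state: V = 22.03 m/s, rpm = 10505 → n = rpm/60 = 175.083333 rev/s
J = V / (n·D) = 22.03 / (175.083333 × 3.171) = 0.039680
regime bands: climb J<0.2837 | cruise [0.2837, 0.5673) | windmill J≥0.5673
J = 0.0397 → climb

J = 0.0397, regime = climb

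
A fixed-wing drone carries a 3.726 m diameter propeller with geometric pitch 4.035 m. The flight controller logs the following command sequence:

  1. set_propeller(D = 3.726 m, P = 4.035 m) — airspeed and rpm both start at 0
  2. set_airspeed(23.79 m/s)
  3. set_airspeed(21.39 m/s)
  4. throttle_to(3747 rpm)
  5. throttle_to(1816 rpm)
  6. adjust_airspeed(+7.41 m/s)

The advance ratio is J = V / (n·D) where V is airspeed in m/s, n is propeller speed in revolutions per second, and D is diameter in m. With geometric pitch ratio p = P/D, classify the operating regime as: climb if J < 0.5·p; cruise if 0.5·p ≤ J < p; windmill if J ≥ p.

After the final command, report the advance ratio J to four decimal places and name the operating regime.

J = 0.2554, regime = climb

set_propeller: D = 3.726 m, P = 4.035 m (p = P/D = 1.082931); state ← (V=0, rpm=0)
set_airspeed(23.79): V ← 23.79 m/s
set_airspeed(21.39): V ← 21.39 m/s
throttle_to(3747): rpm ← 3747
throttle_to(1816): rpm ← 1816
adjust_airspeed(+7.41): V ← 21.39 +7.41 = 28.8 m/s
final state: V = 28.8 m/s, rpm = 1816 → n = rpm/60 = 30.266667 rev/s
J = V / (n·D) = 28.8 / (30.266667 × 3.726) = 0.255379
regime bands: climb J<0.5415 | cruise [0.5415, 1.0829) | windmill J≥1.0829
J = 0.2554 → climb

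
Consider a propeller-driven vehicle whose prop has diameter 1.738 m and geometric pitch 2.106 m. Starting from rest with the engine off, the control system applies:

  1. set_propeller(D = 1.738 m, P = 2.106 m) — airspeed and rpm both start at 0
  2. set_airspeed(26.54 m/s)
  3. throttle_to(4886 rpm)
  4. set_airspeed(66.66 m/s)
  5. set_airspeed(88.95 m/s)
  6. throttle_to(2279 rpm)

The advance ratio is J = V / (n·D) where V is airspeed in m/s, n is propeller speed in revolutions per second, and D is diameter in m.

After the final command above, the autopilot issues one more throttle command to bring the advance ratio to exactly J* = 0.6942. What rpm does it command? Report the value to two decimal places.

rpm = 4423.47

set_propeller: D = 1.738 m, P = 2.106 m (p = P/D = 1.211738); state ← (V=0, rpm=0)
set_airspeed(26.54): V ← 26.54 m/s
throttle_to(4886): rpm ← 4886
set_airspeed(66.66): V ← 66.66 m/s
set_airspeed(88.95): V ← 88.95 m/s
throttle_to(2279): rpm ← 2279
final state: V = 88.95 m/s, rpm = 2279 → n = rpm/60 = 37.983333 rev/s
target J* = 0.6942; solve J* = V/(n·D) for n: n = V/(J*·D) = 88.95/(0.6942 × 1.738) = 73.724455 rev/s
rpm = 60·n = 4423.467302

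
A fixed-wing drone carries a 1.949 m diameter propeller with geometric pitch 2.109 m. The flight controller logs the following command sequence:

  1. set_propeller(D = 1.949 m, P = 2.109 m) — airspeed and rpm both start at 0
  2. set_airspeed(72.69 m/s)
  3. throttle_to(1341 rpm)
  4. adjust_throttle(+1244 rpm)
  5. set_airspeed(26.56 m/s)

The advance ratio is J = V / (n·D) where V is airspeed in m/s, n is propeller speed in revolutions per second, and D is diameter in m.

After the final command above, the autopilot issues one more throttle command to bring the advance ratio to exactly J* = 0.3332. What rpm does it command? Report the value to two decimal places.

set_propeller: D = 1.949 m, P = 2.109 m (p = P/D = 1.082093); state ← (V=0, rpm=0)
set_airspeed(72.69): V ← 72.69 m/s
throttle_to(1341): rpm ← 1341
adjust_throttle(+1244): rpm ← 1341 +1244 = 2585
set_airspeed(26.56): V ← 26.56 m/s
final state: V = 26.56 m/s, rpm = 2585 → n = rpm/60 = 43.083333 rev/s
target J* = 0.3332; solve J* = V/(n·D) for n: n = V/(J*·D) = 26.56/(0.3332 × 1.949) = 40.898863 rev/s
rpm = 60·n = 2453.931804

rpm = 2453.93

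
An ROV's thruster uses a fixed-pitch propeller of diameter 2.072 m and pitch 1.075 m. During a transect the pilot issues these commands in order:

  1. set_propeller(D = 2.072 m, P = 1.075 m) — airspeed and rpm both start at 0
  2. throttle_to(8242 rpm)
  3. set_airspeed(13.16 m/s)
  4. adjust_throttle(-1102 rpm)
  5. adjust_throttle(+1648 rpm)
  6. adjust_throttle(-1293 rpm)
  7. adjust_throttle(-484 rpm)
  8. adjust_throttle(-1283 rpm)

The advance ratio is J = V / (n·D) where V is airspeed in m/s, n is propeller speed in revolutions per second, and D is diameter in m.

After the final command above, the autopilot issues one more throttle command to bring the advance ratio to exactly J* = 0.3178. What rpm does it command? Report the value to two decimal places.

set_propeller: D = 2.072 m, P = 1.075 m (p = P/D = 0.518822); state ← (V=0, rpm=0)
throttle_to(8242): rpm ← 8242
set_airspeed(13.16): V ← 13.16 m/s
adjust_throttle(-1102): rpm ← 8242 -1102 = 7140
adjust_throttle(+1648): rpm ← 7140 +1648 = 8788
adjust_throttle(-1293): rpm ← 8788 -1293 = 7495
adjust_throttle(-484): rpm ← 7495 -484 = 7011
adjust_throttle(-1283): rpm ← 7011 -1283 = 5728
final state: V = 13.16 m/s, rpm = 5728 → n = rpm/60 = 95.466667 rev/s
target J* = 0.3178; solve J* = V/(n·D) for n: n = V/(J*·D) = 13.16/(0.3178 × 2.072) = 19.985372 rev/s
rpm = 60·n = 1199.122344

rpm = 1199.12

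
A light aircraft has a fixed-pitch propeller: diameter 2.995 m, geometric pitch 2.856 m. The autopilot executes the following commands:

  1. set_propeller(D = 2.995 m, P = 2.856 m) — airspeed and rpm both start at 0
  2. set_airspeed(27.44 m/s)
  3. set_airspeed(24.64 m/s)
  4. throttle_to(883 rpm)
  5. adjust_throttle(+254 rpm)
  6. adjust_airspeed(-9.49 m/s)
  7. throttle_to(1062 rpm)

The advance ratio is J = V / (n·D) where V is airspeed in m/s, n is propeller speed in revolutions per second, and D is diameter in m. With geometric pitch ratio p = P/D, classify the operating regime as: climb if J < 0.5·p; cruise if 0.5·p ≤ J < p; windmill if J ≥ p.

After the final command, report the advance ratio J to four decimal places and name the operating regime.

set_propeller: D = 2.995 m, P = 2.856 m (p = P/D = 0.953589); state ← (V=0, rpm=0)
set_airspeed(27.44): V ← 27.44 m/s
set_airspeed(24.64): V ← 24.64 m/s
throttle_to(883): rpm ← 883
adjust_throttle(+254): rpm ← 883 +254 = 1137
adjust_airspeed(-9.49): V ← 24.64 -9.49 = 15.15 m/s
throttle_to(1062): rpm ← 1062
final state: V = 15.15 m/s, rpm = 1062 → n = rpm/60 = 17.700000 rev/s
J = V / (n·D) = 15.15 / (17.700000 × 2.995) = 0.285787
regime bands: climb J<0.4768 | cruise [0.4768, 0.9536) | windmill J≥0.9536
J = 0.2858 → climb

J = 0.2858, regime = climb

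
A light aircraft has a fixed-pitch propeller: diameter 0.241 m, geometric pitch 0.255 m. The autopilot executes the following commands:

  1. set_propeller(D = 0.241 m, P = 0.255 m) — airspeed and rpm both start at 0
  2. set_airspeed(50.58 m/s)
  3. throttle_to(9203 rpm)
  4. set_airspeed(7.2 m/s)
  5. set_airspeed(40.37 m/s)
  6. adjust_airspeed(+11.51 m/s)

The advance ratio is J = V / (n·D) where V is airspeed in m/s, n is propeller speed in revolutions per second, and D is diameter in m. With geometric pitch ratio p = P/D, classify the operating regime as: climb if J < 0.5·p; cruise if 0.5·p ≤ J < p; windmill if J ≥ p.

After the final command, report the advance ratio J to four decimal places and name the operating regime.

J = 1.4035, regime = windmill

set_propeller: D = 0.241 m, P = 0.255 m (p = P/D = 1.058091); state ← (V=0, rpm=0)
set_airspeed(50.58): V ← 50.58 m/s
throttle_to(9203): rpm ← 9203
set_airspeed(7.2): V ← 7.2 m/s
set_airspeed(40.37): V ← 40.37 m/s
adjust_airspeed(+11.51): V ← 40.37 +11.51 = 51.88 m/s
final state: V = 51.88 m/s, rpm = 9203 → n = rpm/60 = 153.383333 rev/s
J = V / (n·D) = 51.88 / (153.383333 × 0.241) = 1.403475
regime bands: climb J<0.5290 | cruise [0.5290, 1.0581) | windmill J≥1.0581
J = 1.4035 → windmill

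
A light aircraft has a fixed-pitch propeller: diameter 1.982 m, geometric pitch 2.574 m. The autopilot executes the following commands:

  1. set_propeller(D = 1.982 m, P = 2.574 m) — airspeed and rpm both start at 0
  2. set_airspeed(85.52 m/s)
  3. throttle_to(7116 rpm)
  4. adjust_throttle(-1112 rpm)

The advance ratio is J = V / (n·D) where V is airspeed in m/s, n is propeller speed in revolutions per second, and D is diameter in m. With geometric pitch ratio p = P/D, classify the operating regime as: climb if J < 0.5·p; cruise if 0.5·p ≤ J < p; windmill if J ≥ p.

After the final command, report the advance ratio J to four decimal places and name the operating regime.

set_propeller: D = 1.982 m, P = 2.574 m (p = P/D = 1.298688); state ← (V=0, rpm=0)
set_airspeed(85.52): V ← 85.52 m/s
throttle_to(7116): rpm ← 7116
adjust_throttle(-1112): rpm ← 7116 -1112 = 6004
final state: V = 85.52 m/s, rpm = 6004 → n = rpm/60 = 100.066667 rev/s
J = V / (n·D) = 85.52 / (100.066667 × 1.982) = 0.431196
regime bands: climb J<0.6493 | cruise [0.6493, 1.2987) | windmill J≥1.2987
J = 0.4312 → climb

J = 0.4312, regime = climb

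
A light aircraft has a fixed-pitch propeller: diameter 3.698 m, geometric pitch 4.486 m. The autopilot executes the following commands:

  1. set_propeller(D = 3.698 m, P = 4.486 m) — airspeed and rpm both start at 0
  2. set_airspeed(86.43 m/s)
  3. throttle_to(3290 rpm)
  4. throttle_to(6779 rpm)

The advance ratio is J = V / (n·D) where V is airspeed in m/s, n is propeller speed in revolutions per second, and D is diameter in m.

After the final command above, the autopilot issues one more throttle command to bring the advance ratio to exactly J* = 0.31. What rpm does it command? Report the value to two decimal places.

rpm = 4523.63

set_propeller: D = 3.698 m, P = 4.486 m (p = P/D = 1.213088); state ← (V=0, rpm=0)
set_airspeed(86.43): V ← 86.43 m/s
throttle_to(3290): rpm ← 3290
throttle_to(6779): rpm ← 6779
final state: V = 86.43 m/s, rpm = 6779 → n = rpm/60 = 112.983333 rev/s
target J* = 0.31; solve J* = V/(n·D) for n: n = V/(J*·D) = 86.43/(0.31 × 3.698) = 75.393848 rev/s
rpm = 60·n = 4523.630908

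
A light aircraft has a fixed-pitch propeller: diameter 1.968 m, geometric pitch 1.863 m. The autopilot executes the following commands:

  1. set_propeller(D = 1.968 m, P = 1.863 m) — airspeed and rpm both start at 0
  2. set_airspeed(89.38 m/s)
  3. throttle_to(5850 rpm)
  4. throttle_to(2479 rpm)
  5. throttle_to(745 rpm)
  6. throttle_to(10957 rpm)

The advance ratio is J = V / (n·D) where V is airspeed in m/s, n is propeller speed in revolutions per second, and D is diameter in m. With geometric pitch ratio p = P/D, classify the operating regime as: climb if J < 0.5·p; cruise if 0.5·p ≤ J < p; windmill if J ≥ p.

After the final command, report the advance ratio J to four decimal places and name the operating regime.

J = 0.2487, regime = climb

set_propeller: D = 1.968 m, P = 1.863 m (p = P/D = 0.946646); state ← (V=0, rpm=0)
set_airspeed(89.38): V ← 89.38 m/s
throttle_to(5850): rpm ← 5850
throttle_to(2479): rpm ← 2479
throttle_to(745): rpm ← 745
throttle_to(10957): rpm ← 10957
final state: V = 89.38 m/s, rpm = 10957 → n = rpm/60 = 182.616667 rev/s
J = V / (n·D) = 89.38 / (182.616667 × 1.968) = 0.248699
regime bands: climb J<0.4733 | cruise [0.4733, 0.9466) | windmill J≥0.9466
J = 0.2487 → climb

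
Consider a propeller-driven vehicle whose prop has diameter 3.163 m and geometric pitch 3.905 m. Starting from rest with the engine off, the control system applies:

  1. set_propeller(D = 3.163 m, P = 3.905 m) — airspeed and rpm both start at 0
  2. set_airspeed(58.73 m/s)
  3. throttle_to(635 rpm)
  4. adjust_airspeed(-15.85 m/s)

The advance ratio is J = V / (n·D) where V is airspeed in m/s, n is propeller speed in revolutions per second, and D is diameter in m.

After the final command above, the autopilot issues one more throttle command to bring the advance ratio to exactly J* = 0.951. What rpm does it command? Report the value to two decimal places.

set_propeller: D = 3.163 m, P = 3.905 m (p = P/D = 1.234587); state ← (V=0, rpm=0)
set_airspeed(58.73): V ← 58.73 m/s
throttle_to(635): rpm ← 635
adjust_airspeed(-15.85): V ← 58.73 -15.85 = 42.88 m/s
final state: V = 42.88 m/s, rpm = 635 → n = rpm/60 = 10.583333 rev/s
target J* = 0.951; solve J* = V/(n·D) for n: n = V/(J*·D) = 42.88/(0.951 × 3.163) = 14.255258 rev/s
rpm = 60·n = 855.315452

rpm = 855.32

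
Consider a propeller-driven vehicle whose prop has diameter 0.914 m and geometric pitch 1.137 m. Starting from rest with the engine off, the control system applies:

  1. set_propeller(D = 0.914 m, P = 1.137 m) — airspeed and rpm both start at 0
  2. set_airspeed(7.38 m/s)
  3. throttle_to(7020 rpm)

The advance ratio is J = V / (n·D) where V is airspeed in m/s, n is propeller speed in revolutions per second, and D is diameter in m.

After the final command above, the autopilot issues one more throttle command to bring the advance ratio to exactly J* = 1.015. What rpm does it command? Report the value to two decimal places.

set_propeller: D = 0.914 m, P = 1.137 m (p = P/D = 1.243982); state ← (V=0, rpm=0)
set_airspeed(7.38): V ← 7.38 m/s
throttle_to(7020): rpm ← 7020
final state: V = 7.38 m/s, rpm = 7020 → n = rpm/60 = 117.000000 rev/s
target J* = 1.015; solve J* = V/(n·D) for n: n = V/(J*·D) = 7.38/(1.015 × 0.914) = 7.955072 rev/s
rpm = 60·n = 477.304330

rpm = 477.30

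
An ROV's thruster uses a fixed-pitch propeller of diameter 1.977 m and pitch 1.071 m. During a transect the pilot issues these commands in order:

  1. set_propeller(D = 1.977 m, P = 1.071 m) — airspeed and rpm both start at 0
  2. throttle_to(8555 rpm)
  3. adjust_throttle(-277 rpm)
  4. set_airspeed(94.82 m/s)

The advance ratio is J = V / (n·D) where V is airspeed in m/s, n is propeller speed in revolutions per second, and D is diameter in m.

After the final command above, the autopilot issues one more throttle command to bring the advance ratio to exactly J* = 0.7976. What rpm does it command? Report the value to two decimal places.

rpm = 3607.94

set_propeller: D = 1.977 m, P = 1.071 m (p = P/D = 0.541730); state ← (V=0, rpm=0)
throttle_to(8555): rpm ← 8555
adjust_throttle(-277): rpm ← 8555 -277 = 8278
set_airspeed(94.82): V ← 94.82 m/s
final state: V = 94.82 m/s, rpm = 8278 → n = rpm/60 = 137.966667 rev/s
target J* = 0.7976; solve J* = V/(n·D) for n: n = V/(J*·D) = 94.82/(0.7976 × 1.977) = 60.132344 rev/s
rpm = 60·n = 3607.940666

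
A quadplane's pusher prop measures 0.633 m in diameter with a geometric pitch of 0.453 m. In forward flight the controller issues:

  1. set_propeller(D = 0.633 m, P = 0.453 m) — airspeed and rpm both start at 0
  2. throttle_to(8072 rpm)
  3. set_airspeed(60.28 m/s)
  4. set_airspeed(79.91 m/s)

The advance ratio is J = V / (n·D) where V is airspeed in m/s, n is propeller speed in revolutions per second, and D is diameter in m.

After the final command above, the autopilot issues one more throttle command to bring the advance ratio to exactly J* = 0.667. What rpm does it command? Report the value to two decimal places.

rpm = 11355.93

set_propeller: D = 0.633 m, P = 0.453 m (p = P/D = 0.715640); state ← (V=0, rpm=0)
throttle_to(8072): rpm ← 8072
set_airspeed(60.28): V ← 60.28 m/s
set_airspeed(79.91): V ← 79.91 m/s
final state: V = 79.91 m/s, rpm = 8072 → n = rpm/60 = 134.533333 rev/s
target J* = 0.667; solve J* = V/(n·D) for n: n = V/(J*·D) = 79.91/(0.667 × 0.633) = 189.265557 rev/s
rpm = 60·n = 11355.933408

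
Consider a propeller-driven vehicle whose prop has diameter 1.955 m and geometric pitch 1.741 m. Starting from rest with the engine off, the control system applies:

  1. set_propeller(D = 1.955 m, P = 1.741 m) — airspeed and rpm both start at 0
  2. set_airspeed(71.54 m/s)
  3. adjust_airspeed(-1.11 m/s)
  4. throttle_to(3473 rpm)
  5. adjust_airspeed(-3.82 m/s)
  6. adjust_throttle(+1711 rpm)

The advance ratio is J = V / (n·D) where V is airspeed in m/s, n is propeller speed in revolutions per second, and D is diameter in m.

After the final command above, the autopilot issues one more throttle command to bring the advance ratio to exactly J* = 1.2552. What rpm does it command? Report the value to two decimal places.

rpm = 1628.66

set_propeller: D = 1.955 m, P = 1.741 m (p = P/D = 0.890537); state ← (V=0, rpm=0)
set_airspeed(71.54): V ← 71.54 m/s
adjust_airspeed(-1.11): V ← 71.54 -1.11 = 70.43 m/s
throttle_to(3473): rpm ← 3473
adjust_airspeed(-3.82): V ← 70.43 -3.82 = 66.61 m/s
adjust_throttle(+1711): rpm ← 3473 +1711 = 5184
final state: V = 66.61 m/s, rpm = 5184 → n = rpm/60 = 86.400000 rev/s
target J* = 1.2552; solve J* = V/(n·D) for n: n = V/(J*·D) = 66.61/(1.2552 × 1.955) = 27.144368 rev/s
rpm = 60·n = 1628.662106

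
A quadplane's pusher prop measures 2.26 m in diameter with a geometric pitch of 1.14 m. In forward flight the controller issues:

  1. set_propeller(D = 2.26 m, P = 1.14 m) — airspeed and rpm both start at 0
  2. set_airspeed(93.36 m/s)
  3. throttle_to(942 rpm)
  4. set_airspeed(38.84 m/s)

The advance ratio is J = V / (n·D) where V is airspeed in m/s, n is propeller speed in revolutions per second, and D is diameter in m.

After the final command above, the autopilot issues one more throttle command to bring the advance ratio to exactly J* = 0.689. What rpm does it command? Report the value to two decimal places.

rpm = 1496.59

set_propeller: D = 2.26 m, P = 1.14 m (p = P/D = 0.504425); state ← (V=0, rpm=0)
set_airspeed(93.36): V ← 93.36 m/s
throttle_to(942): rpm ← 942
set_airspeed(38.84): V ← 38.84 m/s
final state: V = 38.84 m/s, rpm = 942 → n = rpm/60 = 15.700000 rev/s
target J* = 0.689; solve J* = V/(n·D) for n: n = V/(J*·D) = 38.84/(0.689 × 2.26) = 24.943165 rev/s
rpm = 60·n = 1496.589902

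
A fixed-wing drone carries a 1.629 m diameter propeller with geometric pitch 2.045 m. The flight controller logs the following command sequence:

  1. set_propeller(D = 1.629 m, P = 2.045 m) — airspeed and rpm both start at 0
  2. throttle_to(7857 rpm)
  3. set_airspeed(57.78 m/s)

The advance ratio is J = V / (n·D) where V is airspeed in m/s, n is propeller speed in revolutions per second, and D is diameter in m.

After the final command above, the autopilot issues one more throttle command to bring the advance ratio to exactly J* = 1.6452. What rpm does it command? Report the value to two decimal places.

set_propeller: D = 1.629 m, P = 2.045 m (p = P/D = 1.255371); state ← (V=0, rpm=0)
throttle_to(7857): rpm ← 7857
set_airspeed(57.78): V ← 57.78 m/s
final state: V = 57.78 m/s, rpm = 7857 → n = rpm/60 = 130.950000 rev/s
target J* = 1.6452; solve J* = V/(n·D) for n: n = V/(J*·D) = 57.78/(1.6452 × 1.629) = 21.559454 rev/s
rpm = 60·n = 1293.567223

rpm = 1293.57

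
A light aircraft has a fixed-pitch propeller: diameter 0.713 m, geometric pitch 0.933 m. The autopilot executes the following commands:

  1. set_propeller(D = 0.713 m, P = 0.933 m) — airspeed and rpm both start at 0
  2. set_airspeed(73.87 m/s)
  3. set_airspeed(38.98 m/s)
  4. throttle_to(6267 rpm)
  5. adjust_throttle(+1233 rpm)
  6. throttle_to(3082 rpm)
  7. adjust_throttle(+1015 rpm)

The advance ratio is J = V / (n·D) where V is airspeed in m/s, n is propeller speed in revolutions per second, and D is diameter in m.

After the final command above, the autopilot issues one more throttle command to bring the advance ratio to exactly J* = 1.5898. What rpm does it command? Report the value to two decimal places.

rpm = 2063.29

set_propeller: D = 0.713 m, P = 0.933 m (p = P/D = 1.308555); state ← (V=0, rpm=0)
set_airspeed(73.87): V ← 73.87 m/s
set_airspeed(38.98): V ← 38.98 m/s
throttle_to(6267): rpm ← 6267
adjust_throttle(+1233): rpm ← 6267 +1233 = 7500
throttle_to(3082): rpm ← 3082
adjust_throttle(+1015): rpm ← 3082 +1015 = 4097
final state: V = 38.98 m/s, rpm = 4097 → n = rpm/60 = 68.283333 rev/s
target J* = 1.5898; solve J* = V/(n·D) for n: n = V/(J*·D) = 38.98/(1.5898 × 0.713) = 34.388229 rev/s
rpm = 60·n = 2063.293750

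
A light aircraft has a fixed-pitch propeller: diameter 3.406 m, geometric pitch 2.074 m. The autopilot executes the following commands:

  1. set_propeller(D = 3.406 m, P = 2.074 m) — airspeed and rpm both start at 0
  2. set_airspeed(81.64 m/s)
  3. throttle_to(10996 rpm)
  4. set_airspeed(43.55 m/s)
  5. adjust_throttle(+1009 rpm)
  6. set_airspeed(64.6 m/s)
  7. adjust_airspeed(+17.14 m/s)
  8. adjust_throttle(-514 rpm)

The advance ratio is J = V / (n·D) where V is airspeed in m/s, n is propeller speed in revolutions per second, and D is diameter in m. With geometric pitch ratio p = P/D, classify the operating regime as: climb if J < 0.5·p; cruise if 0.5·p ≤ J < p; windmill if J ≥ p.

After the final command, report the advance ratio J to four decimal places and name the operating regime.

J = 0.1253, regime = climb

set_propeller: D = 3.406 m, P = 2.074 m (p = P/D = 0.608925); state ← (V=0, rpm=0)
set_airspeed(81.64): V ← 81.64 m/s
throttle_to(10996): rpm ← 10996
set_airspeed(43.55): V ← 43.55 m/s
adjust_throttle(+1009): rpm ← 10996 +1009 = 12005
set_airspeed(64.6): V ← 64.6 m/s
adjust_airspeed(+17.14): V ← 64.6 +17.14 = 81.74 m/s
adjust_throttle(-514): rpm ← 12005 -514 = 11491
final state: V = 81.74 m/s, rpm = 11491 → n = rpm/60 = 191.516667 rev/s
J = V / (n·D) = 81.74 / (191.516667 × 3.406) = 0.125309
regime bands: climb J<0.3045 | cruise [0.3045, 0.6089) | windmill J≥0.6089
J = 0.1253 → climb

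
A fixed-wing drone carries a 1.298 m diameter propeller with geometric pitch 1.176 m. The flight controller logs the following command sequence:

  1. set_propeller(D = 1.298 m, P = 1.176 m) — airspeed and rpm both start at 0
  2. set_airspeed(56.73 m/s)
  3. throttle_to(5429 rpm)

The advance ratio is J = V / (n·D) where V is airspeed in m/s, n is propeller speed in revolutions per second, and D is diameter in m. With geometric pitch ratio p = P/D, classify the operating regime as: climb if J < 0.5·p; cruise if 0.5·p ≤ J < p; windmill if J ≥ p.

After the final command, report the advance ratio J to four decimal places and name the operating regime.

set_propeller: D = 1.298 m, P = 1.176 m (p = P/D = 0.906009); state ← (V=0, rpm=0)
set_airspeed(56.73): V ← 56.73 m/s
throttle_to(5429): rpm ← 5429
final state: V = 56.73 m/s, rpm = 5429 → n = rpm/60 = 90.483333 rev/s
J = V / (n·D) = 56.73 / (90.483333 × 1.298) = 0.483025
regime bands: climb J<0.4530 | cruise [0.4530, 0.9060) | windmill J≥0.9060
J = 0.4830 → cruise

J = 0.4830, regime = cruise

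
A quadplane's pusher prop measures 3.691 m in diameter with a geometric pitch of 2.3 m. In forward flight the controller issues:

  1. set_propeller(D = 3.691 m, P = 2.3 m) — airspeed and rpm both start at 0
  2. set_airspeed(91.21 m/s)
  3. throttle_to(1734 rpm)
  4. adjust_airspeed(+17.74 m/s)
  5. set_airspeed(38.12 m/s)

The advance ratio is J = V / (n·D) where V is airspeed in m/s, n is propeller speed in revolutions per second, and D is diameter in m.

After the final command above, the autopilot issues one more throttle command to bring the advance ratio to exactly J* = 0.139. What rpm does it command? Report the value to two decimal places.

set_propeller: D = 3.691 m, P = 2.3 m (p = P/D = 0.623137); state ← (V=0, rpm=0)
set_airspeed(91.21): V ← 91.21 m/s
throttle_to(1734): rpm ← 1734
adjust_airspeed(+17.74): V ← 91.21 +17.74 = 108.95 m/s
set_airspeed(38.12): V ← 38.12 m/s
final state: V = 38.12 m/s, rpm = 1734 → n = rpm/60 = 28.900000 rev/s
target J* = 0.139; solve J* = V/(n·D) for n: n = V/(J*·D) = 38.12/(0.139 × 3.691) = 74.300895 rev/s
rpm = 60·n = 4458.053714

rpm = 4458.05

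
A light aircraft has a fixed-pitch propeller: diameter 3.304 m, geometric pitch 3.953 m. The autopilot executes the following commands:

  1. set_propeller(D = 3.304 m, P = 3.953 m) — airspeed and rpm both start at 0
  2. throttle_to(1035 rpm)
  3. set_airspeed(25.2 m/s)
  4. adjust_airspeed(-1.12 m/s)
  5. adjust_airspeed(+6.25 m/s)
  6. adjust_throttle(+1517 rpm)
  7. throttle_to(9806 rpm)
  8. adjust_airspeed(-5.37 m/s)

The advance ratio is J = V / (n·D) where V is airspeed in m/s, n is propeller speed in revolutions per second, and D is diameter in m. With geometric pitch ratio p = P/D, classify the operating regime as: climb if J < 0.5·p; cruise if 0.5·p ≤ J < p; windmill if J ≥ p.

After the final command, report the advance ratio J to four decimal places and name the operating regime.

J = 0.0462, regime = climb

set_propeller: D = 3.304 m, P = 3.953 m (p = P/D = 1.196429); state ← (V=0, rpm=0)
throttle_to(1035): rpm ← 1035
set_airspeed(25.2): V ← 25.2 m/s
adjust_airspeed(-1.12): V ← 25.2 -1.12 = 24.08 m/s
adjust_airspeed(+6.25): V ← 24.08 +6.25 = 30.33 m/s
adjust_throttle(+1517): rpm ← 1035 +1517 = 2552
throttle_to(9806): rpm ← 9806
adjust_airspeed(-5.37): V ← 30.33 -5.37 = 24.96 m/s
final state: V = 24.96 m/s, rpm = 9806 → n = rpm/60 = 163.433333 rev/s
J = V / (n·D) = 24.96 / (163.433333 × 3.304) = 0.046224
regime bands: climb J<0.5982 | cruise [0.5982, 1.1964) | windmill J≥1.1964
J = 0.0462 → climb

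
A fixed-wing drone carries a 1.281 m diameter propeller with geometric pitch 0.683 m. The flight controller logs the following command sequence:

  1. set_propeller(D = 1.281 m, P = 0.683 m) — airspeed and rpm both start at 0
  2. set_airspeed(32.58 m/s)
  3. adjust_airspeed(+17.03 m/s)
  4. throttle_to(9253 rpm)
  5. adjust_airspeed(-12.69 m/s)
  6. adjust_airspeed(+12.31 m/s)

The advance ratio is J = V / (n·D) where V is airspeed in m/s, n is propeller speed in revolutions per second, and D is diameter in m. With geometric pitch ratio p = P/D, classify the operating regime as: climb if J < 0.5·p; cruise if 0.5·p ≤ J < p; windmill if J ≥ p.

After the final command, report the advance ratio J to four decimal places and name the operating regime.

set_propeller: D = 1.281 m, P = 0.683 m (p = P/D = 0.533177); state ← (V=0, rpm=0)
set_airspeed(32.58): V ← 32.58 m/s
adjust_airspeed(+17.03): V ← 32.58 +17.03 = 49.61 m/s
throttle_to(9253): rpm ← 9253
adjust_airspeed(-12.69): V ← 49.61 -12.69 = 36.92 m/s
adjust_airspeed(+12.31): V ← 36.92 +12.31 = 49.23 m/s
final state: V = 49.23 m/s, rpm = 9253 → n = rpm/60 = 154.216667 rev/s
J = V / (n·D) = 49.23 / (154.216667 × 1.281) = 0.249201
regime bands: climb J<0.2666 | cruise [0.2666, 0.5332) | windmill J≥0.5332
J = 0.2492 → climb

J = 0.2492, regime = climb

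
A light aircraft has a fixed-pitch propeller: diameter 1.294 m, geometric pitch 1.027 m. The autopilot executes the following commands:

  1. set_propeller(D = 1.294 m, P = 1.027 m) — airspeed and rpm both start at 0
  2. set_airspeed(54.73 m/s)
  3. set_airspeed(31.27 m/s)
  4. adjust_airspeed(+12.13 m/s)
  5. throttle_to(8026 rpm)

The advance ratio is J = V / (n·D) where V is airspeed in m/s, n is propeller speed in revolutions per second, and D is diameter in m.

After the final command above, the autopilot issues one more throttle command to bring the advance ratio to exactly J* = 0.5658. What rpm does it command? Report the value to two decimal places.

rpm = 3556.67

set_propeller: D = 1.294 m, P = 1.027 m (p = P/D = 0.793663); state ← (V=0, rpm=0)
set_airspeed(54.73): V ← 54.73 m/s
set_airspeed(31.27): V ← 31.27 m/s
adjust_airspeed(+12.13): V ← 31.27 +12.13 = 43.4 m/s
throttle_to(8026): rpm ← 8026
final state: V = 43.4 m/s, rpm = 8026 → n = rpm/60 = 133.766667 rev/s
target J* = 0.5658; solve J* = V/(n·D) for n: n = V/(J*·D) = 43.4/(0.5658 × 1.294) = 59.277859 rev/s
rpm = 60·n = 3556.671545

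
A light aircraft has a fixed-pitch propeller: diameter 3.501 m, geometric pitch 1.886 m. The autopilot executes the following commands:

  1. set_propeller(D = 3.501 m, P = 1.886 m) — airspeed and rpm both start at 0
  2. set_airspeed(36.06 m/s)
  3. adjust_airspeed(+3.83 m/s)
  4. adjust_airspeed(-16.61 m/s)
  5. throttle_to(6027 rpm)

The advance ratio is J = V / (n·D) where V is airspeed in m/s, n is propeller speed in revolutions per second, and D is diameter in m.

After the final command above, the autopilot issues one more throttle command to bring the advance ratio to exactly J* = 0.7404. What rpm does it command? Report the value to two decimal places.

rpm = 538.86

set_propeller: D = 3.501 m, P = 1.886 m (p = P/D = 0.538703); state ← (V=0, rpm=0)
set_airspeed(36.06): V ← 36.06 m/s
adjust_airspeed(+3.83): V ← 36.06 +3.83 = 39.89 m/s
adjust_airspeed(-16.61): V ← 39.89 -16.61 = 23.28 m/s
throttle_to(6027): rpm ← 6027
final state: V = 23.28 m/s, rpm = 6027 → n = rpm/60 = 100.450000 rev/s
target J* = 0.7404; solve J* = V/(n·D) for n: n = V/(J*·D) = 23.28/(0.7404 × 3.501) = 8.980995 rev/s
rpm = 60·n = 538.859701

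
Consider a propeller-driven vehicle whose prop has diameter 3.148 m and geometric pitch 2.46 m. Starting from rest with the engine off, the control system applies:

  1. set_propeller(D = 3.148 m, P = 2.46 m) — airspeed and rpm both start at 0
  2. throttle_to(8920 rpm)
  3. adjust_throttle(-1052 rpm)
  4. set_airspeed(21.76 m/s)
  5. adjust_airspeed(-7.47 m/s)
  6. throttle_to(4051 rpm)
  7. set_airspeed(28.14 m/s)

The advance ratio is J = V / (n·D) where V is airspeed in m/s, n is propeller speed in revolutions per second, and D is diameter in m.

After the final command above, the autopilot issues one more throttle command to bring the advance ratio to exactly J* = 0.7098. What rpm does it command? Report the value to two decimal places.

rpm = 755.62

set_propeller: D = 3.148 m, P = 2.46 m (p = P/D = 0.781449); state ← (V=0, rpm=0)
throttle_to(8920): rpm ← 8920
adjust_throttle(-1052): rpm ← 8920 -1052 = 7868
set_airspeed(21.76): V ← 21.76 m/s
adjust_airspeed(-7.47): V ← 21.76 -7.47 = 14.29 m/s
throttle_to(4051): rpm ← 4051
set_airspeed(28.14): V ← 28.14 m/s
final state: V = 28.14 m/s, rpm = 4051 → n = rpm/60 = 67.516667 rev/s
target J* = 0.7098; solve J* = V/(n·D) for n: n = V/(J*·D) = 28.14/(0.7098 × 3.148) = 12.593701 rev/s
rpm = 60·n = 755.622054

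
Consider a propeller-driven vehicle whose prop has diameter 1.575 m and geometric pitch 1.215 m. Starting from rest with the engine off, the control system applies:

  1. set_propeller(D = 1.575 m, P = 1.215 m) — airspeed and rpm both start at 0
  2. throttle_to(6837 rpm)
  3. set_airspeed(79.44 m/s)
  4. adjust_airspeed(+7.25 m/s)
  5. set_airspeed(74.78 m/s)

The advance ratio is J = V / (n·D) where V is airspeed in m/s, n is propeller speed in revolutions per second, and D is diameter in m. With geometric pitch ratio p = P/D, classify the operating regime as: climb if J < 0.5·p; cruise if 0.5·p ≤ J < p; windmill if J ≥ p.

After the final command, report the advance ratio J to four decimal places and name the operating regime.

J = 0.4167, regime = cruise

set_propeller: D = 1.575 m, P = 1.215 m (p = P/D = 0.771429); state ← (V=0, rpm=0)
throttle_to(6837): rpm ← 6837
set_airspeed(79.44): V ← 79.44 m/s
adjust_airspeed(+7.25): V ← 79.44 +7.25 = 86.69 m/s
set_airspeed(74.78): V ← 74.78 m/s
final state: V = 74.78 m/s, rpm = 6837 → n = rpm/60 = 113.950000 rev/s
J = V / (n·D) = 74.78 / (113.950000 × 1.575) = 0.416668
regime bands: climb J<0.3857 | cruise [0.3857, 0.7714) | windmill J≥0.7714
J = 0.4167 → cruise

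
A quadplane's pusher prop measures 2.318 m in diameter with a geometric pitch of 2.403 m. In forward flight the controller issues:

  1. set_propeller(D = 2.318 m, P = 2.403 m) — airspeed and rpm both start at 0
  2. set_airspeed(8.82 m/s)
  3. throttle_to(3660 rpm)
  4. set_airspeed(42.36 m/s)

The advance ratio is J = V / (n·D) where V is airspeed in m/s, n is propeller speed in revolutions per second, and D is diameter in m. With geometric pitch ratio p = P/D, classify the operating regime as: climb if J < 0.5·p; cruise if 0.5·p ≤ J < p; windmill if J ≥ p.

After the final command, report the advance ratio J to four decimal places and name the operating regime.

J = 0.2996, regime = climb

set_propeller: D = 2.318 m, P = 2.403 m (p = P/D = 1.036670); state ← (V=0, rpm=0)
set_airspeed(8.82): V ← 8.82 m/s
throttle_to(3660): rpm ← 3660
set_airspeed(42.36): V ← 42.36 m/s
final state: V = 42.36 m/s, rpm = 3660 → n = rpm/60 = 61.000000 rev/s
J = V / (n·D) = 42.36 / (61.000000 × 2.318) = 0.299580
regime bands: climb J<0.5183 | cruise [0.5183, 1.0367) | windmill J≥1.0367
J = 0.2996 → climb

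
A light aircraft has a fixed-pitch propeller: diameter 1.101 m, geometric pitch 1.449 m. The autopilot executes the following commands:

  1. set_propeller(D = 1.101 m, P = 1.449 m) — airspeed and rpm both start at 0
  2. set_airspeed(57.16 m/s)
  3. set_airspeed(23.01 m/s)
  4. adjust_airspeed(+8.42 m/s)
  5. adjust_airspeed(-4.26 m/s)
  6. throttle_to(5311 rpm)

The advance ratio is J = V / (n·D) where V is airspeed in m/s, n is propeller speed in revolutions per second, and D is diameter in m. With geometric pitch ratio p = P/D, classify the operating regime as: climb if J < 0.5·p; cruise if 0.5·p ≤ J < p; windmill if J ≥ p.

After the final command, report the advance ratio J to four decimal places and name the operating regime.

set_propeller: D = 1.101 m, P = 1.449 m (p = P/D = 1.316076); state ← (V=0, rpm=0)
set_airspeed(57.16): V ← 57.16 m/s
set_airspeed(23.01): V ← 23.01 m/s
adjust_airspeed(+8.42): V ← 23.01 +8.42 = 31.43 m/s
adjust_airspeed(-4.26): V ← 31.43 -4.26 = 27.17 m/s
throttle_to(5311): rpm ← 5311
final state: V = 27.17 m/s, rpm = 5311 → n = rpm/60 = 88.516667 rev/s
J = V / (n·D) = 27.17 / (88.516667 × 1.101) = 0.278790
regime bands: climb J<0.6580 | cruise [0.6580, 1.3161) | windmill J≥1.3161
J = 0.2788 → climb

J = 0.2788, regime = climb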